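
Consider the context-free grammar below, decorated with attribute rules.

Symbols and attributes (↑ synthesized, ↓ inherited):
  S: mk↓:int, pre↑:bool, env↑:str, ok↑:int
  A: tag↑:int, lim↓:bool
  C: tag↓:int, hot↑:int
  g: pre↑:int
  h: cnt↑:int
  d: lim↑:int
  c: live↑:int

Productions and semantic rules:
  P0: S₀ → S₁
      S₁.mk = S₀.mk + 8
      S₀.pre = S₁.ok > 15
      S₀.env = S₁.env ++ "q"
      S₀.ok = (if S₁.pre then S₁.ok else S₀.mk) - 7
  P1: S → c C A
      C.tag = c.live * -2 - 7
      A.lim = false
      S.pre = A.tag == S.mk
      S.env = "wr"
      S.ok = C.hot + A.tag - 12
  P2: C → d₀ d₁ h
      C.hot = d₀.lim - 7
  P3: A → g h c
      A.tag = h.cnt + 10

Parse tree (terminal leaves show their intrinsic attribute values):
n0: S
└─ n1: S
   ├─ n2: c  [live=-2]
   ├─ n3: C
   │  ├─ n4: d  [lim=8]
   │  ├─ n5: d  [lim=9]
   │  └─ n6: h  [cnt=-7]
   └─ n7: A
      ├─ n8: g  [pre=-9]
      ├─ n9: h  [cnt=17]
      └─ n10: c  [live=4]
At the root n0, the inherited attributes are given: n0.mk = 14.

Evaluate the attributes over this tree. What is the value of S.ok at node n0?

7

1. n0.mk = 14  [given at root]
2. n1.mk = 22  [S₀.mk + 8]
3. n2.live = -2  [terminal]
4. n3.tag = -3  [c.live * -2 - 7]
5. n4.lim = 8  [terminal]
6. n5.lim = 9  [terminal]
7. n6.cnt = -7  [terminal]
8. n3.hot = 1  [d₀.lim - 7]
9. n7.lim = false  [false]
10. n8.pre = -9  [terminal]
11. n9.cnt = 17  [terminal]
12. n10.live = 4  [terminal]
13. n7.tag = 27  [h.cnt + 10]
14. n1.pre = false  [A.tag == S.mk]
15. n1.env = "wr"  ["wr"]
16. n1.ok = 16  [C.hot + A.tag - 12]
17. n0.pre = true  [S₁.ok > 15]
18. n0.env = "wrq"  [S₁.env ++ "q"]
19. n0.ok = 7  [(if S₁.pre then S₁.ok else S₀.mk) - 7]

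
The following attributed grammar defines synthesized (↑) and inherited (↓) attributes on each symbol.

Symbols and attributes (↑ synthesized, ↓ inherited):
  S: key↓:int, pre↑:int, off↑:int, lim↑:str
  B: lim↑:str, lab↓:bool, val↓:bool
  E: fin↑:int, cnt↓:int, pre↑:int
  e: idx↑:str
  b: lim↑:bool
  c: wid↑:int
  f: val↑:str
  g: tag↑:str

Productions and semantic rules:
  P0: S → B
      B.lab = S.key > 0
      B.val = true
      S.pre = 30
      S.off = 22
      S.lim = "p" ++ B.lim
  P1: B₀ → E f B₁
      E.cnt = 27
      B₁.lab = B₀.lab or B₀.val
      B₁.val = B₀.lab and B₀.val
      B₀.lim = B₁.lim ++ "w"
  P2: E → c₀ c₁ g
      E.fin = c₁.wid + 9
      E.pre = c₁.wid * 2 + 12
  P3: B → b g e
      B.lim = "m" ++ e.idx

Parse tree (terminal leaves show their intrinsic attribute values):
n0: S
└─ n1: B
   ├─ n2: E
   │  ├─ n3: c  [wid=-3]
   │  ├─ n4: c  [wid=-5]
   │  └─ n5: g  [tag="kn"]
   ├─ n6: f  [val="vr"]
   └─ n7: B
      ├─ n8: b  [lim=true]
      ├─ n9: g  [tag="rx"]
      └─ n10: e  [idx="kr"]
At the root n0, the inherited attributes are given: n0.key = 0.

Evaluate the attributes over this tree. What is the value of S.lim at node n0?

"pmkrw"

1. n0.key = 0  [given at root]
2. n1.lab = false  [S.key > 0]
3. n1.val = true  [true]
4. n2.cnt = 27  [27]
5. n3.wid = -3  [terminal]
6. n4.wid = -5  [terminal]
7. n5.tag = "kn"  [terminal]
8. n2.fin = 4  [c₁.wid + 9]
9. n2.pre = 2  [c₁.wid * 2 + 12]
10. n6.val = "vr"  [terminal]
11. n7.lab = true  [B₀.lab or B₀.val]
12. n7.val = false  [B₀.lab and B₀.val]
13. n8.lim = true  [terminal]
14. n9.tag = "rx"  [terminal]
15. n10.idx = "kr"  [terminal]
16. n7.lim = "mkr"  ["m" ++ e.idx]
17. n1.lim = "mkrw"  [B₁.lim ++ "w"]
18. n0.pre = 30  [30]
19. n0.off = 22  [22]
20. n0.lim = "pmkrw"  ["p" ++ B.lim]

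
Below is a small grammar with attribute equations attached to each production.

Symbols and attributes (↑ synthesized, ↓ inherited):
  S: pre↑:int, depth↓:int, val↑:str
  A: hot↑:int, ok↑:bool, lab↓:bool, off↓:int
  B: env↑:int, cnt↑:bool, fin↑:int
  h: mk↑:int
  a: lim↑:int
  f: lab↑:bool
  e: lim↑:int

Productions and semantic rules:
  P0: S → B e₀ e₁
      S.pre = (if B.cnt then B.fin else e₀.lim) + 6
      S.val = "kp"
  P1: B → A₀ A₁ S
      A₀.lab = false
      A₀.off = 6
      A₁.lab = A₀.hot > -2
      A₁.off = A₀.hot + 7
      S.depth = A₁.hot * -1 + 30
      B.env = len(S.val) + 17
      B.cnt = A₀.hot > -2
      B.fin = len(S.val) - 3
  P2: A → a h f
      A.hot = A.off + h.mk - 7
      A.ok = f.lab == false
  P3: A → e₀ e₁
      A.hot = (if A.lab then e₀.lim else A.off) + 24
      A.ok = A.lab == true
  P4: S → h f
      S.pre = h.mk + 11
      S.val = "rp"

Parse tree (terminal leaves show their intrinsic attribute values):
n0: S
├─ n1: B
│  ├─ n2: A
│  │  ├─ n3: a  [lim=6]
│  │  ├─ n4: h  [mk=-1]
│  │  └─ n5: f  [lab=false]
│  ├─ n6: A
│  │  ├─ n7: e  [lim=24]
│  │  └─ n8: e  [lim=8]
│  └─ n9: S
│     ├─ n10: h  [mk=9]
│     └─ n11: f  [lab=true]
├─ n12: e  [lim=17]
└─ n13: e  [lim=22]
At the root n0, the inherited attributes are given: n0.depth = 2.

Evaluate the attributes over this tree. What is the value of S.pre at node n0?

1. n0.depth = 2  [given at root]
2. n2.lab = false  [false]
3. n2.off = 6  [6]
4. n3.lim = 6  [terminal]
5. n4.mk = -1  [terminal]
6. n5.lab = false  [terminal]
7. n2.hot = -2  [A.off + h.mk - 7]
8. n2.ok = true  [f.lab == false]
9. n6.lab = false  [A₀.hot > -2]
10. n6.off = 5  [A₀.hot + 7]
11. n7.lim = 24  [terminal]
12. n8.lim = 8  [terminal]
13. n6.hot = 29  [(if A.lab then e₀.lim else A.off) + 24]
14. n6.ok = false  [A.lab == true]
15. n9.depth = 1  [A₁.hot * -1 + 30]
16. n10.mk = 9  [terminal]
17. n11.lab = true  [terminal]
18. n9.pre = 20  [h.mk + 11]
19. n9.val = "rp"  ["rp"]
20. n1.env = 19  [len(S.val) + 17]
21. n1.cnt = false  [A₀.hot > -2]
22. n1.fin = -1  [len(S.val) - 3]
23. n12.lim = 17  [terminal]
24. n13.lim = 22  [terminal]
25. n0.pre = 23  [(if B.cnt then B.fin else e₀.lim) + 6]
26. n0.val = "kp"  ["kp"]

23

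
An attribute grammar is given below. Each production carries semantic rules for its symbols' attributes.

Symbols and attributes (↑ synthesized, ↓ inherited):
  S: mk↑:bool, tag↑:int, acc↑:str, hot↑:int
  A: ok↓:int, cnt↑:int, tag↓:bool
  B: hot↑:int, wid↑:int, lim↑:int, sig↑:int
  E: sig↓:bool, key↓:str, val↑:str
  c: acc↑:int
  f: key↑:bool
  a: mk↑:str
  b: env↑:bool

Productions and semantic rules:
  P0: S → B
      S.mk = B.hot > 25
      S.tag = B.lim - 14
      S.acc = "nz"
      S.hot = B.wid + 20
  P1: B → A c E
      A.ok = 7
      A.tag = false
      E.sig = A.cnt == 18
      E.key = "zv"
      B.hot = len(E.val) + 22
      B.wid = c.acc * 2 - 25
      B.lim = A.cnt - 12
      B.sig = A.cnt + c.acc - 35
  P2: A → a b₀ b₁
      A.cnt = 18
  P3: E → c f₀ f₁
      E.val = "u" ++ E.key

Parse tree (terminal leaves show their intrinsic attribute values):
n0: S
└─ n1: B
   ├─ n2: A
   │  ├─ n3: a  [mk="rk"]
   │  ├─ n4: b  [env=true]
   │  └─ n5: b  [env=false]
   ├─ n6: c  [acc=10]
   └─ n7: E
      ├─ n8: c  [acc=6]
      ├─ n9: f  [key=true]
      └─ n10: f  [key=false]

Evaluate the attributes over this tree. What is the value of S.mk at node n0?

1. n2.ok = 7  [7]
2. n2.tag = false  [false]
3. n3.mk = "rk"  [terminal]
4. n4.env = true  [terminal]
5. n5.env = false  [terminal]
6. n2.cnt = 18  [18]
7. n6.acc = 10  [terminal]
8. n7.sig = true  [A.cnt == 18]
9. n7.key = "zv"  ["zv"]
10. n8.acc = 6  [terminal]
11. n9.key = true  [terminal]
12. n10.key = false  [terminal]
13. n7.val = "uzv"  ["u" ++ E.key]
14. n1.hot = 25  [len(E.val) + 22]
15. n1.wid = -5  [c.acc * 2 - 25]
16. n1.lim = 6  [A.cnt - 12]
17. n1.sig = -7  [A.cnt + c.acc - 35]
18. n0.mk = false  [B.hot > 25]
19. n0.tag = -8  [B.lim - 14]
20. n0.acc = "nz"  ["nz"]
21. n0.hot = 15  [B.wid + 20]

false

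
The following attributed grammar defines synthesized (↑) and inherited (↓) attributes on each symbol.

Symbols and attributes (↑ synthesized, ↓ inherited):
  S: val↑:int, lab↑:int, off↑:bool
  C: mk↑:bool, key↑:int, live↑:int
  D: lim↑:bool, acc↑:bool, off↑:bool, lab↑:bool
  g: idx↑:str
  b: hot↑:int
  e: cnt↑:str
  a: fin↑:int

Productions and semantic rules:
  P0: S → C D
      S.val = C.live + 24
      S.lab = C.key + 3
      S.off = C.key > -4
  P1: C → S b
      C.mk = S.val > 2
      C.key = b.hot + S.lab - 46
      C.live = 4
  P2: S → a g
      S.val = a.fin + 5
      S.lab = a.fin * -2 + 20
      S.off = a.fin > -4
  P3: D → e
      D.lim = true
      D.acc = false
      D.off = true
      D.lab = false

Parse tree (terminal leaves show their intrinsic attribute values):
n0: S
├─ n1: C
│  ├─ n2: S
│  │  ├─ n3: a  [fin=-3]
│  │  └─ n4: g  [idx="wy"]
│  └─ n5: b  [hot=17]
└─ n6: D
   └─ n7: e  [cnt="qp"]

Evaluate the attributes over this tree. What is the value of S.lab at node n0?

0

1. n3.fin = -3  [terminal]
2. n4.idx = "wy"  [terminal]
3. n2.val = 2  [a.fin + 5]
4. n2.lab = 26  [a.fin * -2 + 20]
5. n2.off = true  [a.fin > -4]
6. n5.hot = 17  [terminal]
7. n1.mk = false  [S.val > 2]
8. n1.key = -3  [b.hot + S.lab - 46]
9. n1.live = 4  [4]
10. n7.cnt = "qp"  [terminal]
11. n6.lim = true  [true]
12. n6.acc = false  [false]
13. n6.off = true  [true]
14. n6.lab = false  [false]
15. n0.val = 28  [C.live + 24]
16. n0.lab = 0  [C.key + 3]
17. n0.off = true  [C.key > -4]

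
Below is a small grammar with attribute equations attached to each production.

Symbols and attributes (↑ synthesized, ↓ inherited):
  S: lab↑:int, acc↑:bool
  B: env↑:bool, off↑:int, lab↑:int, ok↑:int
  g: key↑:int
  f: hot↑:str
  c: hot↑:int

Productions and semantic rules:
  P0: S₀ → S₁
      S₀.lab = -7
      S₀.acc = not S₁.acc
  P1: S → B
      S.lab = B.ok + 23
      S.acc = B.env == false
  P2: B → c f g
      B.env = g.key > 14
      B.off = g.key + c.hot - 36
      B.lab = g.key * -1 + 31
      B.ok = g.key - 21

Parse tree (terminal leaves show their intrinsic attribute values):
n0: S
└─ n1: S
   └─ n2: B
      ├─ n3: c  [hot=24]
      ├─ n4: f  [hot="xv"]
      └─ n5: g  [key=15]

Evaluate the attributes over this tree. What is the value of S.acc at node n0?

1. n3.hot = 24  [terminal]
2. n4.hot = "xv"  [terminal]
3. n5.key = 15  [terminal]
4. n2.env = true  [g.key > 14]
5. n2.off = 3  [g.key + c.hot - 36]
6. n2.lab = 16  [g.key * -1 + 31]
7. n2.ok = -6  [g.key - 21]
8. n1.lab = 17  [B.ok + 23]
9. n1.acc = false  [B.env == false]
10. n0.lab = -7  [-7]
11. n0.acc = true  [not S₁.acc]

true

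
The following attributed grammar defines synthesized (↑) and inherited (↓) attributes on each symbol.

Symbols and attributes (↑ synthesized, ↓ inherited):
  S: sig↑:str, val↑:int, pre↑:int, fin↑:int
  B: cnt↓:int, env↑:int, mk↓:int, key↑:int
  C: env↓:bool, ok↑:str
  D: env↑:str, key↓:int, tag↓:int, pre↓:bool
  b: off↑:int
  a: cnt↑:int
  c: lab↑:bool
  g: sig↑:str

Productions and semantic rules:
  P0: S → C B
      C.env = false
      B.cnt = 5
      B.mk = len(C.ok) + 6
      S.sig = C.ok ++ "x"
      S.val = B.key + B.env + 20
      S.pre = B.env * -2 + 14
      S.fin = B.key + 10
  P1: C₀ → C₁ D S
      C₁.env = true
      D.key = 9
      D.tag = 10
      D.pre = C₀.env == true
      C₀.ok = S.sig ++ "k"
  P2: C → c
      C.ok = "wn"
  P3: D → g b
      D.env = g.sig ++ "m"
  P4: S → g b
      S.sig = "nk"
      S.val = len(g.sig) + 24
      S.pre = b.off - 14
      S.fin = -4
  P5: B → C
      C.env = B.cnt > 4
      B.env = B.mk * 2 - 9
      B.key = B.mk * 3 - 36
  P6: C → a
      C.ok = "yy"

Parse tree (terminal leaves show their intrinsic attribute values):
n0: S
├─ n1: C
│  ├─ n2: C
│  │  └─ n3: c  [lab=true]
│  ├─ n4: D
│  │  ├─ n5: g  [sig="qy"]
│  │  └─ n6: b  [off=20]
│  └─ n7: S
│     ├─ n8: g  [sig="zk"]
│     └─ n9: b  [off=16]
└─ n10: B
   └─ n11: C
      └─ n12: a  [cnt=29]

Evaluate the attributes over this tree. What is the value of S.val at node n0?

1. n1.env = false  [false]
2. n2.env = true  [true]
3. n3.lab = true  [terminal]
4. n2.ok = "wn"  ["wn"]
5. n4.key = 9  [9]
6. n4.tag = 10  [10]
7. n4.pre = false  [C₀.env == true]
8. n5.sig = "qy"  [terminal]
9. n6.off = 20  [terminal]
10. n4.env = "qym"  [g.sig ++ "m"]
11. n8.sig = "zk"  [terminal]
12. n9.off = 16  [terminal]
13. n7.sig = "nk"  ["nk"]
14. n7.val = 26  [len(g.sig) + 24]
15. n7.pre = 2  [b.off - 14]
16. n7.fin = -4  [-4]
17. n1.ok = "nkk"  [S.sig ++ "k"]
18. n10.cnt = 5  [5]
19. n10.mk = 9  [len(C.ok) + 6]
20. n11.env = true  [B.cnt > 4]
21. n12.cnt = 29  [terminal]
22. n11.ok = "yy"  ["yy"]
23. n10.env = 9  [B.mk * 2 - 9]
24. n10.key = -9  [B.mk * 3 - 36]
25. n0.sig = "nkkx"  [C.ok ++ "x"]
26. n0.val = 20  [B.key + B.env + 20]
27. n0.pre = -4  [B.env * -2 + 14]
28. n0.fin = 1  [B.key + 10]

20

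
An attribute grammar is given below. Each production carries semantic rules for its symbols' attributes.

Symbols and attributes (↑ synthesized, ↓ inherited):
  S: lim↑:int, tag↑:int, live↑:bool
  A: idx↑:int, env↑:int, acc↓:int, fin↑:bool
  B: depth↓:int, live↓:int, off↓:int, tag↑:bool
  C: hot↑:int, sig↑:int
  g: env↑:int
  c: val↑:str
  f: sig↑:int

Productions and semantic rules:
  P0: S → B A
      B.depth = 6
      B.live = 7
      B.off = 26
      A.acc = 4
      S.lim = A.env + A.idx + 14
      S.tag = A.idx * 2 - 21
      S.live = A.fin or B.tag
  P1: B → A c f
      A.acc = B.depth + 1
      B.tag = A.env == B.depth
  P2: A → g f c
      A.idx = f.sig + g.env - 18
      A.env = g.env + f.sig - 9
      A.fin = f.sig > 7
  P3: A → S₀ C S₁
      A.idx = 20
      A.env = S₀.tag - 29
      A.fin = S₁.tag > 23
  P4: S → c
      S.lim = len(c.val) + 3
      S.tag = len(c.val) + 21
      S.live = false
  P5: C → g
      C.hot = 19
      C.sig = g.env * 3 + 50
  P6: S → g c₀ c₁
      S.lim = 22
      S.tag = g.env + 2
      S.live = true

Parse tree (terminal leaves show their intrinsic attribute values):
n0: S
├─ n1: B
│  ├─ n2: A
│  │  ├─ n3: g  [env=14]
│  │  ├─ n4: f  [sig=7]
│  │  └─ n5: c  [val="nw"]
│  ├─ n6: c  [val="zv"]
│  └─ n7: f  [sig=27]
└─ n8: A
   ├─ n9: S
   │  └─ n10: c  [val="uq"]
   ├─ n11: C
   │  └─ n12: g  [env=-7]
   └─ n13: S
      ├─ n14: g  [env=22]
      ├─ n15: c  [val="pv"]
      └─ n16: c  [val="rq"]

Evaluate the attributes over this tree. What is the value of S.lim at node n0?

1. n1.depth = 6  [6]
2. n1.live = 7  [7]
3. n1.off = 26  [26]
4. n2.acc = 7  [B.depth + 1]
5. n3.env = 14  [terminal]
6. n4.sig = 7  [terminal]
7. n5.val = "nw"  [terminal]
8. n2.idx = 3  [f.sig + g.env - 18]
9. n2.env = 12  [g.env + f.sig - 9]
10. n2.fin = false  [f.sig > 7]
11. n6.val = "zv"  [terminal]
12. n7.sig = 27  [terminal]
13. n1.tag = false  [A.env == B.depth]
14. n8.acc = 4  [4]
15. n10.val = "uq"  [terminal]
16. n9.lim = 5  [len(c.val) + 3]
17. n9.tag = 23  [len(c.val) + 21]
18. n9.live = false  [false]
19. n12.env = -7  [terminal]
20. n11.hot = 19  [19]
21. n11.sig = 29  [g.env * 3 + 50]
22. n14.env = 22  [terminal]
23. n15.val = "pv"  [terminal]
24. n16.val = "rq"  [terminal]
25. n13.lim = 22  [22]
26. n13.tag = 24  [g.env + 2]
27. n13.live = true  [true]
28. n8.idx = 20  [20]
29. n8.env = -6  [S₀.tag - 29]
30. n8.fin = true  [S₁.tag > 23]
31. n0.lim = 28  [A.env + A.idx + 14]
32. n0.tag = 19  [A.idx * 2 - 21]
33. n0.live = true  [A.fin or B.tag]

28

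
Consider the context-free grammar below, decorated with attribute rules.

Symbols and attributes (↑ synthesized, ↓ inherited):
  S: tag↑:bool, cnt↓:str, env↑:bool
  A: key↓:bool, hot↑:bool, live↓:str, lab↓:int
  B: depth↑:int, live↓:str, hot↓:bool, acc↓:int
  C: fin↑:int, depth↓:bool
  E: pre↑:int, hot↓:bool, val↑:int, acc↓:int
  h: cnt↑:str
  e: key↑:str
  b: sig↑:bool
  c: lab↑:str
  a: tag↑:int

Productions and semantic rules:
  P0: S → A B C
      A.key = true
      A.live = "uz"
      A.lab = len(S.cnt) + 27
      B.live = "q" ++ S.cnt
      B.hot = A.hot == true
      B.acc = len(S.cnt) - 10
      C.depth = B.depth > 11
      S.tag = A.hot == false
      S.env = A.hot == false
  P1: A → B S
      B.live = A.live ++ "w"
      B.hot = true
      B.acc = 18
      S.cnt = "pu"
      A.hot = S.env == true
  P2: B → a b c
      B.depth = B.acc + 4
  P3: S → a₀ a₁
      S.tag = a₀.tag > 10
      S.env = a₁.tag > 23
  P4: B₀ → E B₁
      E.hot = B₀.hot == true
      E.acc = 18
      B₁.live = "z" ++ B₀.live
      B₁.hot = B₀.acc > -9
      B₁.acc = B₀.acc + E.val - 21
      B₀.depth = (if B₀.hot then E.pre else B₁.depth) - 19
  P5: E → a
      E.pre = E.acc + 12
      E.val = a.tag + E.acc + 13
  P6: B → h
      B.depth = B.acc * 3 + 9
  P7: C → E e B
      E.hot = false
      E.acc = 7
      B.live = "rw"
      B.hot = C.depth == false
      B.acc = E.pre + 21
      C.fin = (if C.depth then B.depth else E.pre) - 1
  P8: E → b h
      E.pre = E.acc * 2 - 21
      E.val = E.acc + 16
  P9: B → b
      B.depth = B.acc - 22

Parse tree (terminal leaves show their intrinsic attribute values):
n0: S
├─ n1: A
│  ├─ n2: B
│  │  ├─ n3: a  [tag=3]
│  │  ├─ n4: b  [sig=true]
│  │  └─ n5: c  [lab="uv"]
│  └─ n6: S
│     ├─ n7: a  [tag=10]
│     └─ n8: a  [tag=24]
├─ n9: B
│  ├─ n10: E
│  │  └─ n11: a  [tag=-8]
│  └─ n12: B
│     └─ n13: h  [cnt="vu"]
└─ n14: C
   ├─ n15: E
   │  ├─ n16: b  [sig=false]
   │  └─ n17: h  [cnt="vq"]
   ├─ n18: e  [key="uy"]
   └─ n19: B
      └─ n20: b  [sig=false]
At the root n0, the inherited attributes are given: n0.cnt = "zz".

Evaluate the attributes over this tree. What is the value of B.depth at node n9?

1. n0.cnt = "zz"  [given at root]
2. n1.key = true  [true]
3. n1.live = "uz"  ["uz"]
4. n1.lab = 29  [len(S.cnt) + 27]
5. n2.live = "uzw"  [A.live ++ "w"]
6. n2.hot = true  [true]
7. n2.acc = 18  [18]
8. n3.tag = 3  [terminal]
9. n4.sig = true  [terminal]
10. n5.lab = "uv"  [terminal]
11. n2.depth = 22  [B.acc + 4]
12. n6.cnt = "pu"  ["pu"]
13. n7.tag = 10  [terminal]
14. n8.tag = 24  [terminal]
15. n6.tag = false  [a₀.tag > 10]
16. n6.env = true  [a₁.tag > 23]
17. n1.hot = true  [S.env == true]
18. n9.live = "qzz"  ["q" ++ S.cnt]
19. n9.hot = true  [A.hot == true]
20. n9.acc = -8  [len(S.cnt) - 10]
21. n10.hot = true  [B₀.hot == true]
22. n10.acc = 18  [18]
23. n11.tag = -8  [terminal]
24. n10.pre = 30  [E.acc + 12]
25. n10.val = 23  [a.tag + E.acc + 13]
26. n12.live = "zqzz"  ["z" ++ B₀.live]
27. n12.hot = true  [B₀.acc > -9]
28. n12.acc = -6  [B₀.acc + E.val - 21]
29. n13.cnt = "vu"  [terminal]
30. n12.depth = -9  [B.acc * 3 + 9]
31. n9.depth = 11  [(if B₀.hot then E.pre else B₁.depth) - 19]
32. n14.depth = false  [B.depth > 11]
33. n15.hot = false  [false]
34. n15.acc = 7  [7]
35. n16.sig = false  [terminal]
36. n17.cnt = "vq"  [terminal]
37. n15.pre = -7  [E.acc * 2 - 21]
38. n15.val = 23  [E.acc + 16]
39. n18.key = "uy"  [terminal]
40. n19.live = "rw"  ["rw"]
41. n19.hot = true  [C.depth == false]
42. n19.acc = 14  [E.pre + 21]
43. n20.sig = false  [terminal]
44. n19.depth = -8  [B.acc - 22]
45. n14.fin = -8  [(if C.depth then B.depth else E.pre) - 1]
46. n0.tag = false  [A.hot == false]
47. n0.env = false  [A.hot == false]

11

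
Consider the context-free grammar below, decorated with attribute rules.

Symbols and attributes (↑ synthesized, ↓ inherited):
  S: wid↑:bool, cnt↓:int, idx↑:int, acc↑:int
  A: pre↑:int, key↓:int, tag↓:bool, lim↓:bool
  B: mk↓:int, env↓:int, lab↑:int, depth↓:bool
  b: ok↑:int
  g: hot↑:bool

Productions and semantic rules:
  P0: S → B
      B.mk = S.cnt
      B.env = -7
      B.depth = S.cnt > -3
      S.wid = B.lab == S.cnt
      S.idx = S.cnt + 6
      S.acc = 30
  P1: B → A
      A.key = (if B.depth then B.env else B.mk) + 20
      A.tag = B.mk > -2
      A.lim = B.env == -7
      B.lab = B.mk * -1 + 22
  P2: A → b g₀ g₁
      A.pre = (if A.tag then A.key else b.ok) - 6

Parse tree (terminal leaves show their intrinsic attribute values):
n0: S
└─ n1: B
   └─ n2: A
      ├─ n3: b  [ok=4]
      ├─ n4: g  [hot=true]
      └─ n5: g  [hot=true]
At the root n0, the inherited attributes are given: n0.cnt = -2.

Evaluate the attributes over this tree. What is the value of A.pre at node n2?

-2

1. n0.cnt = -2  [given at root]
2. n1.mk = -2  [S.cnt]
3. n1.env = -7  [-7]
4. n1.depth = true  [S.cnt > -3]
5. n2.key = 13  [(if B.depth then B.env else B.mk) + 20]
6. n2.tag = false  [B.mk > -2]
7. n2.lim = true  [B.env == -7]
8. n3.ok = 4  [terminal]
9. n4.hot = true  [terminal]
10. n5.hot = true  [terminal]
11. n2.pre = -2  [(if A.tag then A.key else b.ok) - 6]
12. n1.lab = 24  [B.mk * -1 + 22]
13. n0.wid = false  [B.lab == S.cnt]
14. n0.idx = 4  [S.cnt + 6]
15. n0.acc = 30  [30]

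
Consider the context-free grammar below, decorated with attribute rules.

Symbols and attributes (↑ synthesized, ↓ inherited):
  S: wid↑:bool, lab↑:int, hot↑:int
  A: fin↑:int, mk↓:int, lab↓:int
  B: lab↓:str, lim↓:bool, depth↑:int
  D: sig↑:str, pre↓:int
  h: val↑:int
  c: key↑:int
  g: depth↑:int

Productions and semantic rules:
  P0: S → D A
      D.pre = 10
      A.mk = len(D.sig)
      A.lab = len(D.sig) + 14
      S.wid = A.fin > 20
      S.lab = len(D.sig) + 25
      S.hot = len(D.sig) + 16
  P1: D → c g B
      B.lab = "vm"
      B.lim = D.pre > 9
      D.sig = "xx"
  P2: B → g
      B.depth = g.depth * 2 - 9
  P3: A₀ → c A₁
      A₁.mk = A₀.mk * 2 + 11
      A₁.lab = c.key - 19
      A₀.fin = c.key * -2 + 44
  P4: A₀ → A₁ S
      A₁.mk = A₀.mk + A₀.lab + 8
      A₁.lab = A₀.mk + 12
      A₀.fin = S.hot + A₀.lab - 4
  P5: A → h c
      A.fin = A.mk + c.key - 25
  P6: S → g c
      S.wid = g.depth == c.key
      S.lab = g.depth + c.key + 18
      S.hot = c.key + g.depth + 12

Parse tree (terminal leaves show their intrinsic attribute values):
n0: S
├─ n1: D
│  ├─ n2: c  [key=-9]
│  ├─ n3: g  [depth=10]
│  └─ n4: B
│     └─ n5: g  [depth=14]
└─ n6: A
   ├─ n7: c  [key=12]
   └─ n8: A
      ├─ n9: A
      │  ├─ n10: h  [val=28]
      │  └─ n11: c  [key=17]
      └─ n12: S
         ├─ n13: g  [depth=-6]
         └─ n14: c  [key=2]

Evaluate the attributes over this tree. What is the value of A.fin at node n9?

8

1. n1.pre = 10  [10]
2. n2.key = -9  [terminal]
3. n3.depth = 10  [terminal]
4. n4.lab = "vm"  ["vm"]
5. n4.lim = true  [D.pre > 9]
6. n5.depth = 14  [terminal]
7. n4.depth = 19  [g.depth * 2 - 9]
8. n1.sig = "xx"  ["xx"]
9. n6.mk = 2  [len(D.sig)]
10. n6.lab = 16  [len(D.sig) + 14]
11. n7.key = 12  [terminal]
12. n8.mk = 15  [A₀.mk * 2 + 11]
13. n8.lab = -7  [c.key - 19]
14. n9.mk = 16  [A₀.mk + A₀.lab + 8]
15. n9.lab = 27  [A₀.mk + 12]
16. n10.val = 28  [terminal]
17. n11.key = 17  [terminal]
18. n9.fin = 8  [A.mk + c.key - 25]
19. n13.depth = -6  [terminal]
20. n14.key = 2  [terminal]
21. n12.wid = false  [g.depth == c.key]
22. n12.lab = 14  [g.depth + c.key + 18]
23. n12.hot = 8  [c.key + g.depth + 12]
24. n8.fin = -3  [S.hot + A₀.lab - 4]
25. n6.fin = 20  [c.key * -2 + 44]
26. n0.wid = false  [A.fin > 20]
27. n0.lab = 27  [len(D.sig) + 25]
28. n0.hot = 18  [len(D.sig) + 16]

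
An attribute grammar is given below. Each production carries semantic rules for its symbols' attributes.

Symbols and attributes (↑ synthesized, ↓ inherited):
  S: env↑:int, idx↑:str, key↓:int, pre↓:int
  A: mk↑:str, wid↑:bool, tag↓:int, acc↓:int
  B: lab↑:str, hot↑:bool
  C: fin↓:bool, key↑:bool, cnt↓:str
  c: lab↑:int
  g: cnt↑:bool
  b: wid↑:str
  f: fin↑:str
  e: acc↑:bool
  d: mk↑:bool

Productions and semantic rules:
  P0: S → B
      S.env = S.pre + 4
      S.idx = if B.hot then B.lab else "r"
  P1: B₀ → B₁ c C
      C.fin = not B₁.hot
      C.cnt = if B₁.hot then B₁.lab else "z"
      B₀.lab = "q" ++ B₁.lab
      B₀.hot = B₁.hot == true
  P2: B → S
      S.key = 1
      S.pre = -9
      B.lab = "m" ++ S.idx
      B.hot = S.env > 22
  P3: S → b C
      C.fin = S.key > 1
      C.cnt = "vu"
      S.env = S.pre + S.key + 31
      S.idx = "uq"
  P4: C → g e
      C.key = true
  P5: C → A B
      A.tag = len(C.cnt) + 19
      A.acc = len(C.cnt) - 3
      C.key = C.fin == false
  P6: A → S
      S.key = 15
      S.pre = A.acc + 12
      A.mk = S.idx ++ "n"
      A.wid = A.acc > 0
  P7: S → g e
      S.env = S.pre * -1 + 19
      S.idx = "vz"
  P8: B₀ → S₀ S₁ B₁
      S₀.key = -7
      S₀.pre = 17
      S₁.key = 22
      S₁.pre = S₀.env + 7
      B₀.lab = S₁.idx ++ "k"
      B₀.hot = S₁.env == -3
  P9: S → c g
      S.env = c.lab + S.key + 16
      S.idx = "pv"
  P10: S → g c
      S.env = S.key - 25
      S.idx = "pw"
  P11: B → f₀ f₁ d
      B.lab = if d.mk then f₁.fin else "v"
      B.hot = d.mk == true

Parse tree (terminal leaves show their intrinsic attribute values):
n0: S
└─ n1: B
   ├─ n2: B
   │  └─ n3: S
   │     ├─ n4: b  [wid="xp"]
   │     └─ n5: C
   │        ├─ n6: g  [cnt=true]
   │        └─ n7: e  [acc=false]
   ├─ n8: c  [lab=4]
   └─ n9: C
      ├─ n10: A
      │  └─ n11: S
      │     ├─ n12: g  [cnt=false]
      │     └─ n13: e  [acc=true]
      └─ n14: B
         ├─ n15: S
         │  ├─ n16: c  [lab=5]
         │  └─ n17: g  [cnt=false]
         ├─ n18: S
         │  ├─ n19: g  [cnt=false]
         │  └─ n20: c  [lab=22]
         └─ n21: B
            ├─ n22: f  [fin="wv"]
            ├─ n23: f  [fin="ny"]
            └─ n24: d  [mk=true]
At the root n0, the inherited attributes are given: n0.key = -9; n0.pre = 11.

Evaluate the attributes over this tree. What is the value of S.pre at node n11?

1. n0.key = -9  [given at root]
2. n0.pre = 11  [given at root]
3. n3.key = 1  [1]
4. n3.pre = -9  [-9]
5. n4.wid = "xp"  [terminal]
6. n5.fin = false  [S.key > 1]
7. n5.cnt = "vu"  ["vu"]
8. n6.cnt = true  [terminal]
9. n7.acc = false  [terminal]
10. n5.key = true  [true]
11. n3.env = 23  [S.pre + S.key + 31]
12. n3.idx = "uq"  ["uq"]
13. n2.lab = "muq"  ["m" ++ S.idx]
14. n2.hot = true  [S.env > 22]
15. n8.lab = 4  [terminal]
16. n9.fin = false  [not B₁.hot]
17. n9.cnt = "muq"  [if B₁.hot then B₁.lab else "z"]
18. n10.tag = 22  [len(C.cnt) + 19]
19. n10.acc = 0  [len(C.cnt) - 3]
20. n11.key = 15  [15]
21. n11.pre = 12  [A.acc + 12]
22. n12.cnt = false  [terminal]
23. n13.acc = true  [terminal]
24. n11.env = 7  [S.pre * -1 + 19]
25. n11.idx = "vz"  ["vz"]
26. n10.mk = "vzn"  [S.idx ++ "n"]
27. n10.wid = false  [A.acc > 0]
28. n15.key = -7  [-7]
29. n15.pre = 17  [17]
30. n16.lab = 5  [terminal]
31. n17.cnt = false  [terminal]
32. n15.env = 14  [c.lab + S.key + 16]
33. n15.idx = "pv"  ["pv"]
34. n18.key = 22  [22]
35. n18.pre = 21  [S₀.env + 7]
36. n19.cnt = false  [terminal]
37. n20.lab = 22  [terminal]
38. n18.env = -3  [S.key - 25]
39. n18.idx = "pw"  ["pw"]
40. n22.fin = "wv"  [terminal]
41. n23.fin = "ny"  [terminal]
42. n24.mk = true  [terminal]
43. n21.lab = "ny"  [if d.mk then f₁.fin else "v"]
44. n21.hot = true  [d.mk == true]
45. n14.lab = "pwk"  [S₁.idx ++ "k"]
46. n14.hot = true  [S₁.env == -3]
47. n9.key = true  [C.fin == false]
48. n1.lab = "qmuq"  ["q" ++ B₁.lab]
49. n1.hot = true  [B₁.hot == true]
50. n0.env = 15  [S.pre + 4]
51. n0.idx = "qmuq"  [if B.hot then B.lab else "r"]

12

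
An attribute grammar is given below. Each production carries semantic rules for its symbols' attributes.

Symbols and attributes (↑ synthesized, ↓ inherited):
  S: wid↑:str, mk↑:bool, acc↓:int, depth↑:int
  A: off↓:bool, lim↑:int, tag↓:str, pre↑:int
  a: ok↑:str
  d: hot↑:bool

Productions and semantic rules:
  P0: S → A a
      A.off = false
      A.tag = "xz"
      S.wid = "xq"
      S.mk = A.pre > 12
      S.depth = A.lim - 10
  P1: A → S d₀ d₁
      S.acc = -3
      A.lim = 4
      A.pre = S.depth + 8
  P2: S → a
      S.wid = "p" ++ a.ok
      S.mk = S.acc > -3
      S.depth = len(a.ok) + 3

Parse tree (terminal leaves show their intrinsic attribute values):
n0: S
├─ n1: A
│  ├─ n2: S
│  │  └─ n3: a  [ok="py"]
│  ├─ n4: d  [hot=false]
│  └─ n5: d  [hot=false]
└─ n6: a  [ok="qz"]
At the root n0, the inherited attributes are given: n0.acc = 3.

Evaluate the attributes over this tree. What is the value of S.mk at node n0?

true

1. n0.acc = 3  [given at root]
2. n1.off = false  [false]
3. n1.tag = "xz"  ["xz"]
4. n2.acc = -3  [-3]
5. n3.ok = "py"  [terminal]
6. n2.wid = "ppy"  ["p" ++ a.ok]
7. n2.mk = false  [S.acc > -3]
8. n2.depth = 5  [len(a.ok) + 3]
9. n4.hot = false  [terminal]
10. n5.hot = false  [terminal]
11. n1.lim = 4  [4]
12. n1.pre = 13  [S.depth + 8]
13. n6.ok = "qz"  [terminal]
14. n0.wid = "xq"  ["xq"]
15. n0.mk = true  [A.pre > 12]
16. n0.depth = -6  [A.lim - 10]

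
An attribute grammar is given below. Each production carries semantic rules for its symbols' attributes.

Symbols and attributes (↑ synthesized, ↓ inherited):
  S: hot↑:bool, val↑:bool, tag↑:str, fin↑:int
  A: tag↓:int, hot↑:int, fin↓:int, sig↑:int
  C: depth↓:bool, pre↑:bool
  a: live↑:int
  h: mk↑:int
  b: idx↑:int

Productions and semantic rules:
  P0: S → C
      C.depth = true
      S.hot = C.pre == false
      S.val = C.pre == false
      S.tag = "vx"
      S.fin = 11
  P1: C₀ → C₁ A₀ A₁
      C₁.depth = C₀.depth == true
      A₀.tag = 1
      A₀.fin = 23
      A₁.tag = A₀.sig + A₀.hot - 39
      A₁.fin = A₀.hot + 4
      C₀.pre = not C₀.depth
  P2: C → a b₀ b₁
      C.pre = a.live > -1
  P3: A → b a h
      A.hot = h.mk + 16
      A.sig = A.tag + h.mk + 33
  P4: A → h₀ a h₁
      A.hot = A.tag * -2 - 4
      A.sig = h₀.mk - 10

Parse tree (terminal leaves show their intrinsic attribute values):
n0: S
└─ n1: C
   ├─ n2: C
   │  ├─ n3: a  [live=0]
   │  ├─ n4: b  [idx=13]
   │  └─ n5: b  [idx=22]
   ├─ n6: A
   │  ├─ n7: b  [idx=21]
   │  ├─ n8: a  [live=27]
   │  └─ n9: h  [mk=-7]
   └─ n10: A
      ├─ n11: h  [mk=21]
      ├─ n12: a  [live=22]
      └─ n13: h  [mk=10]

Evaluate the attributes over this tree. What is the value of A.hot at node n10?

1. n1.depth = true  [true]
2. n2.depth = true  [C₀.depth == true]
3. n3.live = 0  [terminal]
4. n4.idx = 13  [terminal]
5. n5.idx = 22  [terminal]
6. n2.pre = true  [a.live > -1]
7. n6.tag = 1  [1]
8. n6.fin = 23  [23]
9. n7.idx = 21  [terminal]
10. n8.live = 27  [terminal]
11. n9.mk = -7  [terminal]
12. n6.hot = 9  [h.mk + 16]
13. n6.sig = 27  [A.tag + h.mk + 33]
14. n10.tag = -3  [A₀.sig + A₀.hot - 39]
15. n10.fin = 13  [A₀.hot + 4]
16. n11.mk = 21  [terminal]
17. n12.live = 22  [terminal]
18. n13.mk = 10  [terminal]
19. n10.hot = 2  [A.tag * -2 - 4]
20. n10.sig = 11  [h₀.mk - 10]
21. n1.pre = false  [not C₀.depth]
22. n0.hot = true  [C.pre == false]
23. n0.val = true  [C.pre == false]
24. n0.tag = "vx"  ["vx"]
25. n0.fin = 11  [11]

2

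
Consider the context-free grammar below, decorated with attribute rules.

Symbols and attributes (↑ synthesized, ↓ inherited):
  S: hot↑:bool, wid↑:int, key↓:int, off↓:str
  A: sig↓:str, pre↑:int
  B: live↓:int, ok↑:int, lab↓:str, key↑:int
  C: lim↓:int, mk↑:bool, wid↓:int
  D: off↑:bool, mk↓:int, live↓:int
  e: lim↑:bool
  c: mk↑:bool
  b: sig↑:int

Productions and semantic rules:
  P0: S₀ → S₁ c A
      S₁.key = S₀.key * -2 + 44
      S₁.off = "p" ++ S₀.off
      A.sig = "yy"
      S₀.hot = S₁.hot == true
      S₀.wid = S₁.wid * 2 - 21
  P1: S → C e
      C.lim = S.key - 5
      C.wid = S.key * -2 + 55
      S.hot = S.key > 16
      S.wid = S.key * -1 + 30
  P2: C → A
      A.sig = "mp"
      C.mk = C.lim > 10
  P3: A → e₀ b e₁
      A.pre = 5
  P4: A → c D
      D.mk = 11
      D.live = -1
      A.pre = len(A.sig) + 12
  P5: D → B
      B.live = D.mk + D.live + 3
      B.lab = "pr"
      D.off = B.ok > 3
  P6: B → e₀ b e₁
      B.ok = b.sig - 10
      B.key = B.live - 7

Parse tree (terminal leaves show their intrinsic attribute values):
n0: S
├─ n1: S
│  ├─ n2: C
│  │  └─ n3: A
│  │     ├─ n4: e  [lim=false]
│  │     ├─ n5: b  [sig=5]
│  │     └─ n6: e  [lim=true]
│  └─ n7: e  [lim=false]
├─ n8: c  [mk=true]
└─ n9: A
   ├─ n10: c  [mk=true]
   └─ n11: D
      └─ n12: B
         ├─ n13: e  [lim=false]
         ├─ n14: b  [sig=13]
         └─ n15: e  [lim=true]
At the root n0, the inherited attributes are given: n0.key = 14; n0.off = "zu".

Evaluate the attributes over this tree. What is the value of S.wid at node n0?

7

1. n0.key = 14  [given at root]
2. n0.off = "zu"  [given at root]
3. n1.key = 16  [S₀.key * -2 + 44]
4. n1.off = "pzu"  ["p" ++ S₀.off]
5. n2.lim = 11  [S.key - 5]
6. n2.wid = 23  [S.key * -2 + 55]
7. n3.sig = "mp"  ["mp"]
8. n4.lim = false  [terminal]
9. n5.sig = 5  [terminal]
10. n6.lim = true  [terminal]
11. n3.pre = 5  [5]
12. n2.mk = true  [C.lim > 10]
13. n7.lim = false  [terminal]
14. n1.hot = false  [S.key > 16]
15. n1.wid = 14  [S.key * -1 + 30]
16. n8.mk = true  [terminal]
17. n9.sig = "yy"  ["yy"]
18. n10.mk = true  [terminal]
19. n11.mk = 11  [11]
20. n11.live = -1  [-1]
21. n12.live = 13  [D.mk + D.live + 3]
22. n12.lab = "pr"  ["pr"]
23. n13.lim = false  [terminal]
24. n14.sig = 13  [terminal]
25. n15.lim = true  [terminal]
26. n12.ok = 3  [b.sig - 10]
27. n12.key = 6  [B.live - 7]
28. n11.off = false  [B.ok > 3]
29. n9.pre = 14  [len(A.sig) + 12]
30. n0.hot = false  [S₁.hot == true]
31. n0.wid = 7  [S₁.wid * 2 - 21]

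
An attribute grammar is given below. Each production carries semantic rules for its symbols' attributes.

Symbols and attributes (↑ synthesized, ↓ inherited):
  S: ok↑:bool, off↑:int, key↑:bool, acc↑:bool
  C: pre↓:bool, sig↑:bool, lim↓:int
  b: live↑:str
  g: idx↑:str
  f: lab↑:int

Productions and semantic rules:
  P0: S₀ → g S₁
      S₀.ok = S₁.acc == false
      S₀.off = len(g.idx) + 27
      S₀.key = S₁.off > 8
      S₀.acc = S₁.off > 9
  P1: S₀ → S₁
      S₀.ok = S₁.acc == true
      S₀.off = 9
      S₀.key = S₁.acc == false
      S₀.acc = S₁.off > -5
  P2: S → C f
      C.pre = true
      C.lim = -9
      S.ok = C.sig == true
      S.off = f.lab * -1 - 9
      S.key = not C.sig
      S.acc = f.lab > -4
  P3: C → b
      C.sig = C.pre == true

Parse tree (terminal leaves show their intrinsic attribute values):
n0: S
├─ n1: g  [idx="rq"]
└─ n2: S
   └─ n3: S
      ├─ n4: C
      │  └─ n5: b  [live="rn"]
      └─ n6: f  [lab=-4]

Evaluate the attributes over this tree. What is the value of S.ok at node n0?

1. n1.idx = "rq"  [terminal]
2. n4.pre = true  [true]
3. n4.lim = -9  [-9]
4. n5.live = "rn"  [terminal]
5. n4.sig = true  [C.pre == true]
6. n6.lab = -4  [terminal]
7. n3.ok = true  [C.sig == true]
8. n3.off = -5  [f.lab * -1 - 9]
9. n3.key = false  [not C.sig]
10. n3.acc = false  [f.lab > -4]
11. n2.ok = false  [S₁.acc == true]
12. n2.off = 9  [9]
13. n2.key = true  [S₁.acc == false]
14. n2.acc = false  [S₁.off > -5]
15. n0.ok = true  [S₁.acc == false]
16. n0.off = 29  [len(g.idx) + 27]
17. n0.key = true  [S₁.off > 8]
18. n0.acc = false  [S₁.off > 9]

true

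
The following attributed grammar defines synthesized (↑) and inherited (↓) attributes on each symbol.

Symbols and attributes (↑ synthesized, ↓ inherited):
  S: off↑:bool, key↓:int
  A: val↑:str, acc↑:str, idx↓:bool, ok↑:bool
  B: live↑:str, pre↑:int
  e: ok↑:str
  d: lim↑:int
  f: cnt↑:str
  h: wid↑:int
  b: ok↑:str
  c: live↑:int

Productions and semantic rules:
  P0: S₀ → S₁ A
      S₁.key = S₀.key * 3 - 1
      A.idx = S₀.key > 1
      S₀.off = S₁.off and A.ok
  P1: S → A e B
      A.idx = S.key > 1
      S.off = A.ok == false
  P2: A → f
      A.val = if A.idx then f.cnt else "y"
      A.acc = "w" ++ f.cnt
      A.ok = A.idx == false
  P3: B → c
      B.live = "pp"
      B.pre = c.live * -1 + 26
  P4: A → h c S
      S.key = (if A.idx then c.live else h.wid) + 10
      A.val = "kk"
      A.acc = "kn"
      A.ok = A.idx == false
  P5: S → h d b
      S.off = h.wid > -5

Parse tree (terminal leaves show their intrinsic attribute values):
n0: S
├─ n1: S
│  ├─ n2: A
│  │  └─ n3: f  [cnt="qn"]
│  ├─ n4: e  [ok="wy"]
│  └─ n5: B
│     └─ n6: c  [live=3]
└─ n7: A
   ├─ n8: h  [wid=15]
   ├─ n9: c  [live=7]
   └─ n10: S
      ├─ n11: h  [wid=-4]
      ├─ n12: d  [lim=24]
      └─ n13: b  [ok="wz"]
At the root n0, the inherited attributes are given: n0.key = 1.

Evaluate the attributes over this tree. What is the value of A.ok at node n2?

false

1. n0.key = 1  [given at root]
2. n1.key = 2  [S₀.key * 3 - 1]
3. n2.idx = true  [S.key > 1]
4. n3.cnt = "qn"  [terminal]
5. n2.val = "qn"  [if A.idx then f.cnt else "y"]
6. n2.acc = "wqn"  ["w" ++ f.cnt]
7. n2.ok = false  [A.idx == false]
8. n4.ok = "wy"  [terminal]
9. n6.live = 3  [terminal]
10. n5.live = "pp"  ["pp"]
11. n5.pre = 23  [c.live * -1 + 26]
12. n1.off = true  [A.ok == false]
13. n7.idx = false  [S₀.key > 1]
14. n8.wid = 15  [terminal]
15. n9.live = 7  [terminal]
16. n10.key = 25  [(if A.idx then c.live else h.wid) + 10]
17. n11.wid = -4  [terminal]
18. n12.lim = 24  [terminal]
19. n13.ok = "wz"  [terminal]
20. n10.off = true  [h.wid > -5]
21. n7.val = "kk"  ["kk"]
22. n7.acc = "kn"  ["kn"]
23. n7.ok = true  [A.idx == false]
24. n0.off = true  [S₁.off and A.ok]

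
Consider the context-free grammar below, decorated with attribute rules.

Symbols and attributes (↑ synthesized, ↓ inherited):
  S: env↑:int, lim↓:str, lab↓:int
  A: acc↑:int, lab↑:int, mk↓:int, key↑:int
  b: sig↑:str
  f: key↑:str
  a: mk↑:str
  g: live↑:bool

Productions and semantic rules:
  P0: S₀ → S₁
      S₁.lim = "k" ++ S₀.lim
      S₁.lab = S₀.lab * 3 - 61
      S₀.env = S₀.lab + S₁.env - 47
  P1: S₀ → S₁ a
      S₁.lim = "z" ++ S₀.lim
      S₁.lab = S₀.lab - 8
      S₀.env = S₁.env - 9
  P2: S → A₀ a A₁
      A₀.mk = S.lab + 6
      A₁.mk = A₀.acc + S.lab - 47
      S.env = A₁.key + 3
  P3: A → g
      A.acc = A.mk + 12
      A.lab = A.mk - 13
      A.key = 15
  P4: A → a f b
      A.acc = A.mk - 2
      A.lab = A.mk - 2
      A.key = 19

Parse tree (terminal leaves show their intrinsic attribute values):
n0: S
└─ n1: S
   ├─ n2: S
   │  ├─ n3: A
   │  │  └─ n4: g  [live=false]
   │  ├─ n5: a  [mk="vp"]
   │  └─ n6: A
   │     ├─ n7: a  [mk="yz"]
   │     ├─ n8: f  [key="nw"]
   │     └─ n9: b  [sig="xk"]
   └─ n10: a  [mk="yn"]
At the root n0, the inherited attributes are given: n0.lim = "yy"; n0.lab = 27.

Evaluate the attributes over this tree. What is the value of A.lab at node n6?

1. n0.lim = "yy"  [given at root]
2. n0.lab = 27  [given at root]
3. n1.lim = "kyy"  ["k" ++ S₀.lim]
4. n1.lab = 20  [S₀.lab * 3 - 61]
5. n2.lim = "zkyy"  ["z" ++ S₀.lim]
6. n2.lab = 12  [S₀.lab - 8]
7. n3.mk = 18  [S.lab + 6]
8. n4.live = false  [terminal]
9. n3.acc = 30  [A.mk + 12]
10. n3.lab = 5  [A.mk - 13]
11. n3.key = 15  [15]
12. n5.mk = "vp"  [terminal]
13. n6.mk = -5  [A₀.acc + S.lab - 47]
14. n7.mk = "yz"  [terminal]
15. n8.key = "nw"  [terminal]
16. n9.sig = "xk"  [terminal]
17. n6.acc = -7  [A.mk - 2]
18. n6.lab = -7  [A.mk - 2]
19. n6.key = 19  [19]
20. n2.env = 22  [A₁.key + 3]
21. n10.mk = "yn"  [terminal]
22. n1.env = 13  [S₁.env - 9]
23. n0.env = -7  [S₀.lab + S₁.env - 47]

-7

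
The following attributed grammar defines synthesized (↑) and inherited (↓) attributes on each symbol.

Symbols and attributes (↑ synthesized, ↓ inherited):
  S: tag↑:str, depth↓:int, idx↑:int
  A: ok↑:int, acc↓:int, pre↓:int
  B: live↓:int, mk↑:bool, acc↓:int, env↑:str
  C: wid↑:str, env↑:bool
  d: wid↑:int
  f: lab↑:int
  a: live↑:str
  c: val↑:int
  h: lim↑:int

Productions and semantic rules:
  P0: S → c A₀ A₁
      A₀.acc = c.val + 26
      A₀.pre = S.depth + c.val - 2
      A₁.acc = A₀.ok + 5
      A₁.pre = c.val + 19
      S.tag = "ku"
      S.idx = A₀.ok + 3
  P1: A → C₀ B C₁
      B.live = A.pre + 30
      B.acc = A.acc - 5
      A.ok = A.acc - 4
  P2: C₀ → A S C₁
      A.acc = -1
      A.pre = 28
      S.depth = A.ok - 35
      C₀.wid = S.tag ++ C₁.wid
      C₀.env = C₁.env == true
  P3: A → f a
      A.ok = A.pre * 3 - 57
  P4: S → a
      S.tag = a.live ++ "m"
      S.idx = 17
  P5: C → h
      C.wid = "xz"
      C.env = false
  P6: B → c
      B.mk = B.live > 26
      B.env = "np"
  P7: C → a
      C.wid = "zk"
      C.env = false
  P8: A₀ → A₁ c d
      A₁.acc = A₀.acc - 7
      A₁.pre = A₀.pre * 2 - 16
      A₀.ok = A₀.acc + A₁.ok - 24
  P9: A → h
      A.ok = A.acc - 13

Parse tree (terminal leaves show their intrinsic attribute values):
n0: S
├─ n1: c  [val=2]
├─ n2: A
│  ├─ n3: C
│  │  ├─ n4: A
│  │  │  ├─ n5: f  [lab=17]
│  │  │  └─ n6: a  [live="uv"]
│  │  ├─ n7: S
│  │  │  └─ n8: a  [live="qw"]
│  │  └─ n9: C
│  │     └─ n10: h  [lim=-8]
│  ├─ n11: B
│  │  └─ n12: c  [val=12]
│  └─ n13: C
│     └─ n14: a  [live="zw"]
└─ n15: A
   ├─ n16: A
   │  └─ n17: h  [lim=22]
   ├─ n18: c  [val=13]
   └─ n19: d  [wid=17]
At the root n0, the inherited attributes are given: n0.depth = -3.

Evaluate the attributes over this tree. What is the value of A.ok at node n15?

1. n0.depth = -3  [given at root]
2. n1.val = 2  [terminal]
3. n2.acc = 28  [c.val + 26]
4. n2.pre = -3  [S.depth + c.val - 2]
5. n4.acc = -1  [-1]
6. n4.pre = 28  [28]
7. n5.lab = 17  [terminal]
8. n6.live = "uv"  [terminal]
9. n4.ok = 27  [A.pre * 3 - 57]
10. n7.depth = -8  [A.ok - 35]
11. n8.live = "qw"  [terminal]
12. n7.tag = "qwm"  [a.live ++ "m"]
13. n7.idx = 17  [17]
14. n10.lim = -8  [terminal]
15. n9.wid = "xz"  ["xz"]
16. n9.env = false  [false]
17. n3.wid = "qwmxz"  [S.tag ++ C₁.wid]
18. n3.env = false  [C₁.env == true]
19. n11.live = 27  [A.pre + 30]
20. n11.acc = 23  [A.acc - 5]
21. n12.val = 12  [terminal]
22. n11.mk = true  [B.live > 26]
23. n11.env = "np"  ["np"]
24. n14.live = "zw"  [terminal]
25. n13.wid = "zk"  ["zk"]
26. n13.env = false  [false]
27. n2.ok = 24  [A.acc - 4]
28. n15.acc = 29  [A₀.ok + 5]
29. n15.pre = 21  [c.val + 19]
30. n16.acc = 22  [A₀.acc - 7]
31. n16.pre = 26  [A₀.pre * 2 - 16]
32. n17.lim = 22  [terminal]
33. n16.ok = 9  [A.acc - 13]
34. n18.val = 13  [terminal]
35. n19.wid = 17  [terminal]
36. n15.ok = 14  [A₀.acc + A₁.ok - 24]
37. n0.tag = "ku"  ["ku"]
38. n0.idx = 27  [A₀.ok + 3]

14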